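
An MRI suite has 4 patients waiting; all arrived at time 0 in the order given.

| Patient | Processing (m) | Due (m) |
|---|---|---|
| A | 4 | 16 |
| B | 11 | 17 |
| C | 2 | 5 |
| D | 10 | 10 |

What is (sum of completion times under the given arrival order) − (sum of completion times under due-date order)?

FIFO (arrival order): A B C D.
A: 0→4
B: 4→15
C: 15→17
D: 17→27
Sum = 4+15+17+27 = 63.
EDD (increasing due date): C D A B.
C: 0→2
D: 2→12
A: 12→16
B: 16→27
Sum = 2+12+16+27 = 57.
Difference = 63 − 57 = 6.

6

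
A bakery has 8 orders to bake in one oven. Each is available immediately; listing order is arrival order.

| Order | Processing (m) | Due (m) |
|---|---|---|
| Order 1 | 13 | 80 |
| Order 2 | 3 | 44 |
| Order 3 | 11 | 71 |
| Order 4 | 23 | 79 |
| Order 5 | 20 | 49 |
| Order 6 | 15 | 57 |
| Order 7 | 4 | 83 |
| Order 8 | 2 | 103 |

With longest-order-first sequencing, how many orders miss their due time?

LPT (decreasing processing time): Order 4 Order 5 Order 6 Order 1 Order 3 Order 7 Order 2 Order 8.
Order 4: 0→23, due 79, tardiness 0
Order 5: 23→43, due 49, tardiness 0
Order 6: 43→58, due 57, tardiness 1
Order 1: 58→71, due 80, tardiness 0
Order 3: 71→82, due 71, tardiness 11
Order 7: 82→86, due 83, tardiness 3
Order 2: 86→89, due 44, tardiness 45
Order 8: 89→91, due 103, tardiness 0
Late orders: 4.

4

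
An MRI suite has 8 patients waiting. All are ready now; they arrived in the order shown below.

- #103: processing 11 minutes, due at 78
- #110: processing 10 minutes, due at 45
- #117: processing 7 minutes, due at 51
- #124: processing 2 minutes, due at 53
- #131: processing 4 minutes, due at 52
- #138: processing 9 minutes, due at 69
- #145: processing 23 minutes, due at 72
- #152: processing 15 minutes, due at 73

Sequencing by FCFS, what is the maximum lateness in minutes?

8

FIFO (arrival order): #103 #110 #117 #124 #131 #138 #145 #152.
#103: 0→11, due 78, lateness -67
#110: 11→21, due 45, lateness -24
#117: 21→28, due 51, lateness -23
#124: 28→30, due 53, lateness -23
#131: 30→34, due 52, lateness -18
#138: 34→43, due 69, lateness -26
#145: 43→66, due 72, lateness -6
#152: 66→81, due 73, lateness 8
Maximum = 8.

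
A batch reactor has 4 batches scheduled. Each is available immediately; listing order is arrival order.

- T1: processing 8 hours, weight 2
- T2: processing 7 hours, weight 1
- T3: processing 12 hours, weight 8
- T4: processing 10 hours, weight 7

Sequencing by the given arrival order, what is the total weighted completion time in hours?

506

FIFO (arrival order): T1 T2 T3 T4.
T1: finishes 8, weight 2, w·C = 16
T2: finishes 15, weight 1, w·C = 15
T3: finishes 27, weight 8, w·C = 216
T4: finishes 37, weight 7, w·C = 259
Sum = 16+15+216+259 = 506.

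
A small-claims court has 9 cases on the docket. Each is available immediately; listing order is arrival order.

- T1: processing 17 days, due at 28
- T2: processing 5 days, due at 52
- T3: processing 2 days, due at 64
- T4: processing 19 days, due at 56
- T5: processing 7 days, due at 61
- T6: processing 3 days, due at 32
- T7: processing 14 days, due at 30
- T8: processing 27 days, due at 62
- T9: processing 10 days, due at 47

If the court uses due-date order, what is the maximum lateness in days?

40

EDD (increasing due date): T1 T7 T6 T9 T2 T4 T5 T8 T3.
T1: 0→17, due 28, lateness -11
T7: 17→31, due 30, lateness 1
T6: 31→34, due 32, lateness 2
T9: 34→44, due 47, lateness -3
T2: 44→49, due 52, lateness -3
T4: 49→68, due 56, lateness 12
T5: 68→75, due 61, lateness 14
T8: 75→102, due 62, lateness 40
T3: 102→104, due 64, lateness 40
Maximum = 40.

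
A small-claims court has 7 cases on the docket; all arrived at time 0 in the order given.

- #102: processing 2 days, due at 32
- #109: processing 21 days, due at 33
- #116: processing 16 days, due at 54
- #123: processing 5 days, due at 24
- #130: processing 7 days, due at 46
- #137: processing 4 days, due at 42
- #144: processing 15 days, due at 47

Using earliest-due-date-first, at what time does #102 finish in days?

7

EDD (increasing due date): #123 #102 #109 #137 #130 #144 #116.
#123: 0→5
#102: 5→7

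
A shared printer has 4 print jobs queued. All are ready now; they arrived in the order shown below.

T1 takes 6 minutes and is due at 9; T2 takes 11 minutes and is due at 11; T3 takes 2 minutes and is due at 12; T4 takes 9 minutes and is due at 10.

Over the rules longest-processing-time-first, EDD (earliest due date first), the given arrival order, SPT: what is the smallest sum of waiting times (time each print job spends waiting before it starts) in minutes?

LPT (decreasing processing time): T2 T4 T1 T3.
T2: waits 0, runs 0→11
T4: waits 11, runs 11→20
T1: waits 20, runs 20→26
T3: waits 26, runs 26→28
Sum = 0+11+20+26 = 57.
EDD (increasing due date): T1 T4 T2 T3.
T1: waits 0, runs 0→6
T4: waits 6, runs 6→15
T2: waits 15, runs 15→26
T3: waits 26, runs 26→28
Sum = 0+6+15+26 = 47.
FIFO (arrival order): T1 T2 T3 T4.
T1: waits 0, runs 0→6
T2: waits 6, runs 6→17
T3: waits 17, runs 17→19
T4: waits 19, runs 19→28
Sum = 0+6+17+19 = 42.
SPT (increasing processing time): T3 T1 T4 T2.
T3: waits 0, runs 0→2
T1: waits 2, runs 2→8
T4: waits 8, runs 8→17
T2: waits 17, runs 17→28
Sum = 0+2+8+17 = 27.
LPT 57, EDD 47, FIFO 42, SPT 27 → minimum 27.

27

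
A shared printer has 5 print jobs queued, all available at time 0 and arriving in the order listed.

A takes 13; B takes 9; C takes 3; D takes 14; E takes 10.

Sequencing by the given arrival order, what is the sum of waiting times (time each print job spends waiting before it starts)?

FIFO (arrival order): A B C D E.
A: waits 0, runs 0→13
B: waits 13, runs 13→22
C: waits 22, runs 22→25
D: waits 25, runs 25→39
E: waits 39, runs 39→49
Sum = 0+13+22+25+39 = 99.

99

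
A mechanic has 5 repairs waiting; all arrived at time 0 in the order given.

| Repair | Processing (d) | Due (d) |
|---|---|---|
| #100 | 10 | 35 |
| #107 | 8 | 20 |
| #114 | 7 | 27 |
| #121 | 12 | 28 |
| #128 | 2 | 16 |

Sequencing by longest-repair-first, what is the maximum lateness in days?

23

LPT (decreasing processing time): #121 #100 #107 #114 #128.
#121: 0→12, due 28, lateness -16
#100: 12→22, due 35, lateness -13
#107: 22→30, due 20, lateness 10
#114: 30→37, due 27, lateness 10
#128: 37→39, due 16, lateness 23
Maximum = 23.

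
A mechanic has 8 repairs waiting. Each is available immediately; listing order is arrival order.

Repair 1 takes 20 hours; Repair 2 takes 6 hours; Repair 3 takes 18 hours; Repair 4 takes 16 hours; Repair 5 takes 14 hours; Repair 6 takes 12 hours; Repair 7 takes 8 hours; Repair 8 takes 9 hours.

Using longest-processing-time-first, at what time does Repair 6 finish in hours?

LPT (decreasing processing time): Repair 1 Repair 3 Repair 4 Repair 5 Repair 6 Repair 8 Repair 7 Repair 2.
Repair 1: 0→20
Repair 3: 20→38
Repair 4: 38→54
Repair 5: 54→68
Repair 6: 68→80

80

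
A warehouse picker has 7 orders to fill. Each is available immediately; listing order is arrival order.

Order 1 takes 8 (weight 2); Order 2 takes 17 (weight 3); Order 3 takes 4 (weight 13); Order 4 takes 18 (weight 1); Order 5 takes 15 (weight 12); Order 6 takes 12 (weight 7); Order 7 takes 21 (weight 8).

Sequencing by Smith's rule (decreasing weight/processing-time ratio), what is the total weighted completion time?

WSPT (decreasing weight/processing-time ratio): Order 3 Order 5 Order 6 Order 7 Order 1 Order 2 Order 4.
Order 3: finishes 4, weight 13, w·C = 52
Order 5: finishes 19, weight 12, w·C = 228
Order 6: finishes 31, weight 7, w·C = 217
Order 7: finishes 52, weight 8, w·C = 416
Order 1: finishes 60, weight 2, w·C = 120
Order 2: finishes 77, weight 3, w·C = 231
Order 4: finishes 95, weight 1, w·C = 95
Sum = 52+228+217+416+120+231+95 = 1359.

1359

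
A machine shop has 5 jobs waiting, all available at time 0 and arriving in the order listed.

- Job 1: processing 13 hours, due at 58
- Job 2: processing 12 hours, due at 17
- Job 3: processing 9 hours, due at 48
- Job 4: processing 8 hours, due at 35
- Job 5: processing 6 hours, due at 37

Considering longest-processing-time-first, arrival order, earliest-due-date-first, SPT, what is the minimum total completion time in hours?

LPT (decreasing processing time): Job 1 Job 2 Job 3 Job 4 Job 5.
Job 1: 0→13
Job 2: 13→25
Job 3: 25→34
Job 4: 34→42
Job 5: 42→48
Sum = 13+25+34+42+48 = 162.
FIFO (arrival order): Job 1 Job 2 Job 3 Job 4 Job 5.
Job 1: 0→13
Job 2: 13→25
Job 3: 25→34
Job 4: 34→42
Job 5: 42→48
Sum = 13+25+34+42+48 = 162.
EDD (increasing due date): Job 2 Job 4 Job 5 Job 3 Job 1.
Job 2: 0→12
Job 4: 12→20
Job 5: 20→26
Job 3: 26→35
Job 1: 35→48
Sum = 12+20+26+35+48 = 141.
SPT (increasing processing time): Job 5 Job 4 Job 3 Job 2 Job 1.
Job 5: 0→6
Job 4: 6→14
Job 3: 14→23
Job 2: 23→35
Job 1: 35→48
Sum = 6+14+23+35+48 = 126.
LPT 162, FIFO 162, EDD 141, SPT 126 → minimum 126.

126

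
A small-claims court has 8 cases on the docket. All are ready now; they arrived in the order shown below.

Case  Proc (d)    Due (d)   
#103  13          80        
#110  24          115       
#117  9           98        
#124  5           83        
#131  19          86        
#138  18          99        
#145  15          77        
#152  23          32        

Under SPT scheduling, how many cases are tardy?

SPT (increasing processing time): #124 #117 #103 #145 #138 #131 #152 #110.
#124: 0→5, due 83, tardiness 0
#117: 5→14, due 98, tardiness 0
#103: 14→27, due 80, tardiness 0
#145: 27→42, due 77, tardiness 0
#138: 42→60, due 99, tardiness 0
#131: 60→79, due 86, tardiness 0
#152: 79→102, due 32, tardiness 70
#110: 102→126, due 115, tardiness 11
Late cases: 2.

2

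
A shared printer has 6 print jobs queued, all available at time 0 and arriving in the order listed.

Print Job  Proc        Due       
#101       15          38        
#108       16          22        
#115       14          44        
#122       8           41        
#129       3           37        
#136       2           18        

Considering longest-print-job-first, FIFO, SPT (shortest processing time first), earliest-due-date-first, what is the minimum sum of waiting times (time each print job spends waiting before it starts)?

89

LPT (decreasing processing time): #108 #101 #115 #122 #129 #136.
#108: waits 0, runs 0→16
#101: waits 16, runs 16→31
#115: waits 31, runs 31→45
#122: waits 45, runs 45→53
#129: waits 53, runs 53→56
#136: waits 56, runs 56→58
Sum = 0+16+31+45+53+56 = 201.
FIFO (arrival order): #101 #108 #115 #122 #129 #136.
#101: waits 0, runs 0→15
#108: waits 15, runs 15→31
#115: waits 31, runs 31→45
#122: waits 45, runs 45→53
#129: waits 53, runs 53→56
#136: waits 56, runs 56→58
Sum = 0+15+31+45+53+56 = 200.
SPT (increasing processing time): #136 #129 #122 #115 #101 #108.
#136: waits 0, runs 0→2
#129: waits 2, runs 2→5
#122: waits 5, runs 5→13
#115: waits 13, runs 13→27
#101: waits 27, runs 27→42
#108: waits 42, runs 42→58
Sum = 0+2+5+13+27+42 = 89.
EDD (increasing due date): #136 #108 #129 #101 #122 #115.
#136: waits 0, runs 0→2
#108: waits 2, runs 2→18
#129: waits 18, runs 18→21
#101: waits 21, runs 21→36
#122: waits 36, runs 36→44
#115: waits 44, runs 44→58
Sum = 0+2+18+21+36+44 = 121.
LPT 201, FIFO 200, SPT 89, EDD 121 → minimum 89.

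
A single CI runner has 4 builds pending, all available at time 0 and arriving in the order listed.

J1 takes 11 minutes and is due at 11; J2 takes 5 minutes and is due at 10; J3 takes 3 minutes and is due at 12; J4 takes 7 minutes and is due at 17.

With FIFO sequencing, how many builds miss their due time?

3

FIFO (arrival order): J1 J2 J3 J4.
J1: 0→11, due 11, tardiness 0
J2: 11→16, due 10, tardiness 6
J3: 16→19, due 12, tardiness 7
J4: 19→26, due 17, tardiness 9
Late builds: 3.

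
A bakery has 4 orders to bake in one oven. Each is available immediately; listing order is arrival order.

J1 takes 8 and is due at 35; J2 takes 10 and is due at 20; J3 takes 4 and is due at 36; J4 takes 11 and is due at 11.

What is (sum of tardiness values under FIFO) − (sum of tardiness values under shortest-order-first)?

-2

FIFO (arrival order): J1 J2 J3 J4.
J1: 0→8, due 35, tardiness 0
J2: 8→18, due 20, tardiness 0
J3: 18→22, due 36, tardiness 0
J4: 22→33, due 11, tardiness 22
Sum = 0+0+0+22 = 22.
SPT (increasing processing time): J3 J1 J2 J4.
J3: 0→4, due 36, tardiness 0
J1: 4→12, due 35, tardiness 0
J2: 12→22, due 20, tardiness 2
J4: 22→33, due 11, tardiness 22
Sum = 0+0+2+22 = 24.
Difference = 22 − 24 = -2.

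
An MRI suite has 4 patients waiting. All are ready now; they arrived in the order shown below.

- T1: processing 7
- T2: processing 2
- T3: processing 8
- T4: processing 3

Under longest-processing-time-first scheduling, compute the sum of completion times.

61

LPT (decreasing processing time): T3 T1 T4 T2.
T3: 0→8
T1: 8→15
T4: 15→18
T2: 18→20
Sum = 8+15+18+20 = 61.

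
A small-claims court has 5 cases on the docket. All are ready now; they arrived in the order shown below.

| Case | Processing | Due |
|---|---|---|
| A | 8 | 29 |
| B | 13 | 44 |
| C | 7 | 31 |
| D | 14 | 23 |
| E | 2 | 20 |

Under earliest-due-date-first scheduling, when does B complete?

44

EDD (increasing due date): E D A C B.
E: 0→2
D: 2→16
A: 16→24
C: 24→31
B: 31→44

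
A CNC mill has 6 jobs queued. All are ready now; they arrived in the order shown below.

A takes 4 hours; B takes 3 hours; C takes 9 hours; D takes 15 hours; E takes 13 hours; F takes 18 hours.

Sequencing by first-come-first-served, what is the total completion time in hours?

FIFO (arrival order): A B C D E F.
A: 0→4
B: 4→7
C: 7→16
D: 16→31
E: 31→44
F: 44→62
Sum = 4+7+16+31+44+62 = 164.

164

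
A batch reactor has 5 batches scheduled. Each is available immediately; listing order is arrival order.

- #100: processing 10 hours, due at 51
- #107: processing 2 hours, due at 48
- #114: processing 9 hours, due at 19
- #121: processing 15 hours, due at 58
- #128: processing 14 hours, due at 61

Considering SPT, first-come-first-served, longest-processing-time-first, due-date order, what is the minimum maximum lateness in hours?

SPT (increasing processing time): #107 #114 #100 #128 #121.
#107: 0→2, due 48, lateness -46
#114: 2→11, due 19, lateness -8
#100: 11→21, due 51, lateness -30
#128: 21→35, due 61, lateness -26
#121: 35→50, due 58, lateness -8
Maximum = -8.
FIFO (arrival order): #100 #107 #114 #121 #128.
#100: 0→10, due 51, lateness -41
#107: 10→12, due 48, lateness -36
#114: 12→21, due 19, lateness 2
#121: 21→36, due 58, lateness -22
#128: 36→50, due 61, lateness -11
Maximum = 2.
LPT (decreasing processing time): #121 #128 #100 #114 #107.
#121: 0→15, due 58, lateness -43
#128: 15→29, due 61, lateness -32
#100: 29→39, due 51, lateness -12
#114: 39→48, due 19, lateness 29
#107: 48→50, due 48, lateness 2
Maximum = 29.
EDD (increasing due date): #114 #107 #100 #121 #128.
#114: 0→9, due 19, lateness -10
#107: 9→11, due 48, lateness -37
#100: 11→21, due 51, lateness -30
#121: 21→36, due 58, lateness -22
#128: 36→50, due 61, lateness -11
Maximum = -10.
SPT -8, FIFO 2, LPT 29, EDD -10 → minimum -10.

-10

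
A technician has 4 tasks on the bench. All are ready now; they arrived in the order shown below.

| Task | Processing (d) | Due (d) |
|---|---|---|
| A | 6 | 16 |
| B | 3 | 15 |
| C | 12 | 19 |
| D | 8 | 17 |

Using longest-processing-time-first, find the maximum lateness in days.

LPT (decreasing processing time): C D A B.
C: 0→12, due 19, lateness -7
D: 12→20, due 17, lateness 3
A: 20→26, due 16, lateness 10
B: 26→29, due 15, lateness 14
Maximum = 14.

14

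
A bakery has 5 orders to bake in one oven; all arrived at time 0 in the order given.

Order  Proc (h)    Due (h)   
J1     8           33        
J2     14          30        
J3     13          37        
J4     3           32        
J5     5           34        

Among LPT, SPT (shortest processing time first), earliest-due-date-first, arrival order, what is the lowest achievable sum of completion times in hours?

LPT (decreasing processing time): J2 J3 J1 J5 J4.
J2: 0→14
J3: 14→27
J1: 27→35
J5: 35→40
J4: 40→43
Sum = 14+27+35+40+43 = 159.
SPT (increasing processing time): J4 J5 J1 J3 J2.
J4: 0→3
J5: 3→8
J1: 8→16
J3: 16→29
J2: 29→43
Sum = 3+8+16+29+43 = 99.
EDD (increasing due date): J2 J4 J1 J5 J3.
J2: 0→14
J4: 14→17
J1: 17→25
J5: 25→30
J3: 30→43
Sum = 14+17+25+30+43 = 129.
FIFO (arrival order): J1 J2 J3 J4 J5.
J1: 0→8
J2: 8→22
J3: 22→35
J4: 35→38
J5: 38→43
Sum = 8+22+35+38+43 = 146.
LPT 159, SPT 99, EDD 129, FIFO 146 → minimum 99.

99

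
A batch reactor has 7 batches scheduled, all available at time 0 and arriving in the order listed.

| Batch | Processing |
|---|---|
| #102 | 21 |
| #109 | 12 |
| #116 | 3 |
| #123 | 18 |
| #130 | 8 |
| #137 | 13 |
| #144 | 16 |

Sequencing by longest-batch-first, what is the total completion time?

LPT (decreasing processing time): #102 #123 #144 #137 #109 #130 #116.
#102: 0→21
#123: 21→39
#144: 39→55
#137: 55→68
#109: 68→80
#130: 80→88
#116: 88→91
Sum = 21+39+55+68+80+88+91 = 442.

442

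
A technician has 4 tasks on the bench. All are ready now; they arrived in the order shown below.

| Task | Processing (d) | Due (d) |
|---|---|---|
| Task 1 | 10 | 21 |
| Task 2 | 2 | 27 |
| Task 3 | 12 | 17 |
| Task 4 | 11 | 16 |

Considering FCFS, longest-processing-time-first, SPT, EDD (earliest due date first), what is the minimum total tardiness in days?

FIFO (arrival order): Task 1 Task 2 Task 3 Task 4.
Task 1: 0→10, due 21, tardiness 0
Task 2: 10→12, due 27, tardiness 0
Task 3: 12→24, due 17, tardiness 7
Task 4: 24→35, due 16, tardiness 19
Sum = 0+0+7+19 = 26.
LPT (decreasing processing time): Task 3 Task 4 Task 1 Task 2.
Task 3: 0→12, due 17, tardiness 0
Task 4: 12→23, due 16, tardiness 7
Task 1: 23→33, due 21, tardiness 12
Task 2: 33→35, due 27, tardiness 8
Sum = 0+7+12+8 = 27.
SPT (increasing processing time): Task 2 Task 1 Task 4 Task 3.
Task 2: 0→2, due 27, tardiness 0
Task 1: 2→12, due 21, tardiness 0
Task 4: 12→23, due 16, tardiness 7
Task 3: 23→35, due 17, tardiness 18
Sum = 0+0+7+18 = 25.
EDD (increasing due date): Task 4 Task 3 Task 1 Task 2.
Task 4: 0→11, due 16, tardiness 0
Task 3: 11→23, due 17, tardiness 6
Task 1: 23→33, due 21, tardiness 12
Task 2: 33→35, due 27, tardiness 8
Sum = 0+6+12+8 = 26.
FIFO 26, LPT 27, SPT 25, EDD 26 → minimum 25.

25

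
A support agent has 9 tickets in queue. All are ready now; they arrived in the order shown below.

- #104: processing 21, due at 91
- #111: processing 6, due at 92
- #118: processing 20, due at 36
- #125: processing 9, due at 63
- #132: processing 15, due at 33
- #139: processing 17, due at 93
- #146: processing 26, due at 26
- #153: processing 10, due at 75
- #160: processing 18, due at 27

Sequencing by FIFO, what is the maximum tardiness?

115

FIFO (arrival order): #104 #111 #118 #125 #132 #139 #146 #153 #160.
#104: 0→21, due 91, tardiness 0
#111: 21→27, due 92, tardiness 0
#118: 27→47, due 36, tardiness 11
#125: 47→56, due 63, tardiness 0
#132: 56→71, due 33, tardiness 38
#139: 71→88, due 93, tardiness 0
#146: 88→114, due 26, tardiness 88
#153: 114→124, due 75, tardiness 49
#160: 124→142, due 27, tardiness 115
Maximum = 115.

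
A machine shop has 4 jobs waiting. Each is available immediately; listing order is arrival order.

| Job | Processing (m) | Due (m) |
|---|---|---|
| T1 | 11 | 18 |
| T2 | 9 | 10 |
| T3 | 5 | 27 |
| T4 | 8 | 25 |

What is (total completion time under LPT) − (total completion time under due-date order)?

2

LPT (decreasing processing time): T1 T2 T4 T3.
T1: 0→11
T2: 11→20
T4: 20→28
T3: 28→33
Sum = 11+20+28+33 = 92.
EDD (increasing due date): T2 T1 T4 T3.
T2: 0→9
T1: 9→20
T4: 20→28
T3: 28→33
Sum = 9+20+28+33 = 90.
Difference = 92 − 90 = 2.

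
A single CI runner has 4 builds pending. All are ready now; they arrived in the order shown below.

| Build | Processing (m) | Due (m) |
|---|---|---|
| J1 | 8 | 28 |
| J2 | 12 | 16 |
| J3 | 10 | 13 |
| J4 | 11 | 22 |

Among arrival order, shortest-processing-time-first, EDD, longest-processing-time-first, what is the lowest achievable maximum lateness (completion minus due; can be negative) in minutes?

13

FIFO (arrival order): J1 J2 J3 J4.
J1: 0→8, due 28, lateness -20
J2: 8→20, due 16, lateness 4
J3: 20→30, due 13, lateness 17
J4: 30→41, due 22, lateness 19
Maximum = 19.
SPT (increasing processing time): J1 J3 J4 J2.
J1: 0→8, due 28, lateness -20
J3: 8→18, due 13, lateness 5
J4: 18→29, due 22, lateness 7
J2: 29→41, due 16, lateness 25
Maximum = 25.
EDD (increasing due date): J3 J2 J4 J1.
J3: 0→10, due 13, lateness -3
J2: 10→22, due 16, lateness 6
J4: 22→33, due 22, lateness 11
J1: 33→41, due 28, lateness 13
Maximum = 13.
LPT (decreasing processing time): J2 J4 J3 J1.
J2: 0→12, due 16, lateness -4
J4: 12→23, due 22, lateness 1
J3: 23→33, due 13, lateness 20
J1: 33→41, due 28, lateness 13
Maximum = 20.
FIFO 19, SPT 25, EDD 13, LPT 20 → minimum 13.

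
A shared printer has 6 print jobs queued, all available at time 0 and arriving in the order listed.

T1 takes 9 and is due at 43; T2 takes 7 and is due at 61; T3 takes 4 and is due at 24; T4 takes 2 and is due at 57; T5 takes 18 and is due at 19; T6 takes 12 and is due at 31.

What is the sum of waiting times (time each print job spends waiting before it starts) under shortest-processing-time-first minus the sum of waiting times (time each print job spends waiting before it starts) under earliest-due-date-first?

-85

SPT (increasing processing time): T4 T3 T2 T1 T6 T5.
T4: waits 0, runs 0→2
T3: waits 2, runs 2→6
T2: waits 6, runs 6→13
T1: waits 13, runs 13→22
T6: waits 22, runs 22→34
T5: waits 34, runs 34→52
Sum = 0+2+6+13+22+34 = 77.
EDD (increasing due date): T5 T3 T6 T1 T4 T2.
T5: waits 0, runs 0→18
T3: waits 18, runs 18→22
T6: waits 22, runs 22→34
T1: waits 34, runs 34→43
T4: waits 43, runs 43→45
T2: waits 45, runs 45→52
Sum = 0+18+22+34+43+45 = 162.
Difference = 77 − 162 = -85.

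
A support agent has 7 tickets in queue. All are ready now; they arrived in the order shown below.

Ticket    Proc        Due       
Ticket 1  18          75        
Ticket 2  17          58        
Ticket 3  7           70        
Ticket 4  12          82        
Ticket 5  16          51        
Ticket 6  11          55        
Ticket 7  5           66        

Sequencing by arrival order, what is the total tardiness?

FIFO (arrival order): Ticket 1 Ticket 2 Ticket 3 Ticket 4 Ticket 5 Ticket 6 Ticket 7.
Ticket 1: 0→18, due 75, tardiness 0
Ticket 2: 18→35, due 58, tardiness 0
Ticket 3: 35→42, due 70, tardiness 0
Ticket 4: 42→54, due 82, tardiness 0
Ticket 5: 54→70, due 51, tardiness 19
Ticket 6: 70→81, due 55, tardiness 26
Ticket 7: 81→86, due 66, tardiness 20
Sum = 0+0+0+0+19+26+20 = 65.

65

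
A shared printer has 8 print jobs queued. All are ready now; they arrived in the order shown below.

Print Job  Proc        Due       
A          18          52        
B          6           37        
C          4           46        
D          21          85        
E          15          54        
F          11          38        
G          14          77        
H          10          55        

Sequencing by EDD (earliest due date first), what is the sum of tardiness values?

24

EDD (increasing due date): B F C A E H G D.
B: 0→6, due 37, tardiness 0
F: 6→17, due 38, tardiness 0
C: 17→21, due 46, tardiness 0
A: 21→39, due 52, tardiness 0
E: 39→54, due 54, tardiness 0
H: 54→64, due 55, tardiness 9
G: 64→78, due 77, tardiness 1
D: 78→99, due 85, tardiness 14
Sum = 0+0+0+0+0+9+1+14 = 24.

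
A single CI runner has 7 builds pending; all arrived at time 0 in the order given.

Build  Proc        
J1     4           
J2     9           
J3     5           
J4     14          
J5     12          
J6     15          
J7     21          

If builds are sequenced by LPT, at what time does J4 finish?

50

LPT (decreasing processing time): J7 J6 J4 J5 J2 J3 J1.
J7: 0→21
J6: 21→36
J4: 36→50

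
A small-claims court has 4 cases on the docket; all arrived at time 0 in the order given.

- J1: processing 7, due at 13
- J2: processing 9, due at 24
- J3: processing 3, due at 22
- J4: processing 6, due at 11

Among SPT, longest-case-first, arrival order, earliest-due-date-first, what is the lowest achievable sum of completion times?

53

SPT (increasing processing time): J3 J4 J1 J2.
J3: 0→3
J4: 3→9
J1: 9→16
J2: 16→25
Sum = 3+9+16+25 = 53.
LPT (decreasing processing time): J2 J1 J4 J3.
J2: 0→9
J1: 9→16
J4: 16→22
J3: 22→25
Sum = 9+16+22+25 = 72.
FIFO (arrival order): J1 J2 J3 J4.
J1: 0→7
J2: 7→16
J3: 16→19
J4: 19→25
Sum = 7+16+19+25 = 67.
EDD (increasing due date): J4 J1 J3 J2.
J4: 0→6
J1: 6→13
J3: 13→16
J2: 16→25
Sum = 6+13+16+25 = 60.
SPT 53, LPT 72, FIFO 67, EDD 60 → minimum 53.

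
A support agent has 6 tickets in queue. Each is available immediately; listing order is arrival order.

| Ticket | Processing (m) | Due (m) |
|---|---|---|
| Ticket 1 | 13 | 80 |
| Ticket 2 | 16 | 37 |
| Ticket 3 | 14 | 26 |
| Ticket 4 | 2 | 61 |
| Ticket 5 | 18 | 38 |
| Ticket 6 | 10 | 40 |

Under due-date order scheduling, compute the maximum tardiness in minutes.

18

EDD (increasing due date): Ticket 3 Ticket 2 Ticket 5 Ticket 6 Ticket 4 Ticket 1.
Ticket 3: 0→14, due 26, tardiness 0
Ticket 2: 14→30, due 37, tardiness 0
Ticket 5: 30→48, due 38, tardiness 10
Ticket 6: 48→58, due 40, tardiness 18
Ticket 4: 58→60, due 61, tardiness 0
Ticket 1: 60→73, due 80, tardiness 0
Maximum = 18.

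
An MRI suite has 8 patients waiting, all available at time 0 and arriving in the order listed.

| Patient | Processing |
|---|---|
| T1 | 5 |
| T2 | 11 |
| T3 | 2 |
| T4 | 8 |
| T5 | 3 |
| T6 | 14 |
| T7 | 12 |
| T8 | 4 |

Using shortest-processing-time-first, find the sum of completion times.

189

SPT (increasing processing time): T3 T5 T8 T1 T4 T2 T7 T6.
T3: 0→2
T5: 2→5
T8: 5→9
T1: 9→14
T4: 14→22
T2: 22→33
T7: 33→45
T6: 45→59
Sum = 2+5+9+14+22+33+45+59 = 189.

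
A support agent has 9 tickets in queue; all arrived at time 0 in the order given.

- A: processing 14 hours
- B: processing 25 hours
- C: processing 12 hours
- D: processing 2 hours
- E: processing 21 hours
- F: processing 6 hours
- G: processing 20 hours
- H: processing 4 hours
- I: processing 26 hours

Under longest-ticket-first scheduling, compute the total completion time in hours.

LPT (decreasing processing time): I B E G A C F H D.
I: 0→26
B: 26→51
E: 51→72
G: 72→92
A: 92→106
C: 106→118
F: 118→124
H: 124→128
D: 128→130
Sum = 26+51+72+92+106+118+124+128+130 = 847.

847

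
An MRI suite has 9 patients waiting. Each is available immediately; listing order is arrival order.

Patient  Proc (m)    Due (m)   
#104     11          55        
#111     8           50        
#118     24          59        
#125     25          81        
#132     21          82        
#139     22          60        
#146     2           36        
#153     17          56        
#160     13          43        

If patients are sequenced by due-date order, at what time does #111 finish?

EDD (increasing due date): #146 #160 #111 #104 #153 #118 #139 #125 #132.
#146: 0→2
#160: 2→15
#111: 15→23

23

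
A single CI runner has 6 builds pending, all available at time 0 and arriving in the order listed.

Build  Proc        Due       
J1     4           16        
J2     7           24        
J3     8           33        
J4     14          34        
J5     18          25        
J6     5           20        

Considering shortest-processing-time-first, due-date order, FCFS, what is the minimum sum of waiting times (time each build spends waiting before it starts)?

91

SPT (increasing processing time): J1 J6 J2 J3 J4 J5.
J1: waits 0, runs 0→4
J6: waits 4, runs 4→9
J2: waits 9, runs 9→16
J3: waits 16, runs 16→24
J4: waits 24, runs 24→38
J5: waits 38, runs 38→56
Sum = 0+4+9+16+24+38 = 91.
EDD (increasing due date): J1 J6 J2 J5 J3 J4.
J1: waits 0, runs 0→4
J6: waits 4, runs 4→9
J2: waits 9, runs 9→16
J5: waits 16, runs 16→34
J3: waits 34, runs 34→42
J4: waits 42, runs 42→56
Sum = 0+4+9+16+34+42 = 105.
FIFO (arrival order): J1 J2 J3 J4 J5 J6.
J1: waits 0, runs 0→4
J2: waits 4, runs 4→11
J3: waits 11, runs 11→19
J4: waits 19, runs 19→33
J5: waits 33, runs 33→51
J6: waits 51, runs 51→56
Sum = 0+4+11+19+33+51 = 118.
SPT 91, EDD 105, FIFO 118 → minimum 91.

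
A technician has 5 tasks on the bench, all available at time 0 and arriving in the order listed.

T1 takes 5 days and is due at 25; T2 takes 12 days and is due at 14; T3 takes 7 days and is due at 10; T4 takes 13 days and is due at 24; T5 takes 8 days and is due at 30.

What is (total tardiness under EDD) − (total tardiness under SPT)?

-1

EDD (increasing due date): T3 T2 T4 T1 T5.
T3: 0→7, due 10, tardiness 0
T2: 7→19, due 14, tardiness 5
T4: 19→32, due 24, tardiness 8
T1: 32→37, due 25, tardiness 12
T5: 37→45, due 30, tardiness 15
Sum = 0+5+8+12+15 = 40.
SPT (increasing processing time): T1 T3 T5 T2 T4.
T1: 0→5, due 25, tardiness 0
T3: 5→12, due 10, tardiness 2
T5: 12→20, due 30, tardiness 0
T2: 20→32, due 14, tardiness 18
T4: 32→45, due 24, tardiness 21
Sum = 0+2+0+18+21 = 41.
Difference = 40 − 41 = -1.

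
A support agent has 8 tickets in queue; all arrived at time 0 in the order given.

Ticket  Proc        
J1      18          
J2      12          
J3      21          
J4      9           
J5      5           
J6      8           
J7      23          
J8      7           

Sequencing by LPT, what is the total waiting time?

475

LPT (decreasing processing time): J7 J3 J1 J2 J4 J6 J8 J5.
J7: waits 0, runs 0→23
J3: waits 23, runs 23→44
J1: waits 44, runs 44→62
J2: waits 62, runs 62→74
J4: waits 74, runs 74→83
J6: waits 83, runs 83→91
J8: waits 91, runs 91→98
J5: waits 98, runs 98→103
Sum = 0+23+44+62+74+83+91+98 = 475.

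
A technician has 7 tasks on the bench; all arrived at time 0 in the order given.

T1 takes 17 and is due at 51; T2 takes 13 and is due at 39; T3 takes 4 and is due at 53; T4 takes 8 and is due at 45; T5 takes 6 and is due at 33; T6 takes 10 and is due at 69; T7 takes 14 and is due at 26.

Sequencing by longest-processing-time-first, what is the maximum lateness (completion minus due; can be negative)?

LPT (decreasing processing time): T1 T7 T2 T6 T4 T5 T3.
T1: 0→17, due 51, lateness -34
T7: 17→31, due 26, lateness 5
T2: 31→44, due 39, lateness 5
T6: 44→54, due 69, lateness -15
T4: 54→62, due 45, lateness 17
T5: 62→68, due 33, lateness 35
T3: 68→72, due 53, lateness 19
Maximum = 35.

35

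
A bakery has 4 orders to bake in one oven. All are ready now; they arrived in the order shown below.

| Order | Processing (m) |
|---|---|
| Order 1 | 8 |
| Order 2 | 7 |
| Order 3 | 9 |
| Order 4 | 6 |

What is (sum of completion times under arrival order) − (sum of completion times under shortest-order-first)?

FIFO (arrival order): Order 1 Order 2 Order 3 Order 4.
Order 1: 0→8
Order 2: 8→15
Order 3: 15→24
Order 4: 24→30
Sum = 8+15+24+30 = 77.
SPT (increasing processing time): Order 4 Order 2 Order 1 Order 3.
Order 4: 0→6
Order 2: 6→13
Order 1: 13→21
Order 3: 21→30
Sum = 6+13+21+30 = 70.
Difference = 77 − 70 = 7.

7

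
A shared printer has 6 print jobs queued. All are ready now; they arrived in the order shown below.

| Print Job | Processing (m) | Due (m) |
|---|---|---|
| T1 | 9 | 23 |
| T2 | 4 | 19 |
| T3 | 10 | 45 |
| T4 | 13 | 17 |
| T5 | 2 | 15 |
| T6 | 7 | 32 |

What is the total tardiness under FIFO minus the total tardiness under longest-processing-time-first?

-15

FIFO (arrival order): T1 T2 T3 T4 T5 T6.
T1: 0→9, due 23, tardiness 0
T2: 9→13, due 19, tardiness 0
T3: 13→23, due 45, tardiness 0
T4: 23→36, due 17, tardiness 19
T5: 36→38, due 15, tardiness 23
T6: 38→45, due 32, tardiness 13
Sum = 0+0+0+19+23+13 = 55.
LPT (decreasing processing time): T4 T3 T1 T6 T2 T5.
T4: 0→13, due 17, tardiness 0
T3: 13→23, due 45, tardiness 0
T1: 23→32, due 23, tardiness 9
T6: 32→39, due 32, tardiness 7
T2: 39→43, due 19, tardiness 24
T5: 43→45, due 15, tardiness 30
Sum = 0+0+9+7+24+30 = 70.
Difference = 55 − 70 = -15.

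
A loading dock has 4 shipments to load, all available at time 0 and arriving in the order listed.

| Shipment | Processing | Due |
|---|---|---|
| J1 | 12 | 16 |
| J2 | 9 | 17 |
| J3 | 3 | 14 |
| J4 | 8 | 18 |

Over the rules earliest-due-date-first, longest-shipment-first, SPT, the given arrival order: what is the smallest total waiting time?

34

EDD (increasing due date): J3 J1 J2 J4.
J3: waits 0, runs 0→3
J1: waits 3, runs 3→15
J2: waits 15, runs 15→24
J4: waits 24, runs 24→32
Sum = 0+3+15+24 = 42.
LPT (decreasing processing time): J1 J2 J4 J3.
J1: waits 0, runs 0→12
J2: waits 12, runs 12→21
J4: waits 21, runs 21→29
J3: waits 29, runs 29→32
Sum = 0+12+21+29 = 62.
SPT (increasing processing time): J3 J4 J2 J1.
J3: waits 0, runs 0→3
J4: waits 3, runs 3→11
J2: waits 11, runs 11→20
J1: waits 20, runs 20→32
Sum = 0+3+11+20 = 34.
FIFO (arrival order): J1 J2 J3 J4.
J1: waits 0, runs 0→12
J2: waits 12, runs 12→21
J3: waits 21, runs 21→24
J4: waits 24, runs 24→32
Sum = 0+12+21+24 = 57.
EDD 42, LPT 62, SPT 34, FIFO 57 → minimum 34.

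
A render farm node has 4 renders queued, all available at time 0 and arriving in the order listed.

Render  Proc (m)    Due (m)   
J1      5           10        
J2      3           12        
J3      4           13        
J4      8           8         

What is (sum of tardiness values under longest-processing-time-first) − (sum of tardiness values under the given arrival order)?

3

LPT (decreasing processing time): J4 J1 J3 J2.
J4: 0→8, due 8, tardiness 0
J1: 8→13, due 10, tardiness 3
J3: 13→17, due 13, tardiness 4
J2: 17→20, due 12, tardiness 8
Sum = 0+3+4+8 = 15.
FIFO (arrival order): J1 J2 J3 J4.
J1: 0→5, due 10, tardiness 0
J2: 5→8, due 12, tardiness 0
J3: 8→12, due 13, tardiness 0
J4: 12→20, due 8, tardiness 12
Sum = 0+0+0+12 = 12.
Difference = 15 − 12 = 3.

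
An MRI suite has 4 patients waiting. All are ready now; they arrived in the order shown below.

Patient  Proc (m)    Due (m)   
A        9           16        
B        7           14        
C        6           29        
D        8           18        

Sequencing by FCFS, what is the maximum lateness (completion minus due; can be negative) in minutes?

12

FIFO (arrival order): A B C D.
A: 0→9, due 16, lateness -7
B: 9→16, due 14, lateness 2
C: 16→22, due 29, lateness -7
D: 22→30, due 18, lateness 12
Maximum = 12.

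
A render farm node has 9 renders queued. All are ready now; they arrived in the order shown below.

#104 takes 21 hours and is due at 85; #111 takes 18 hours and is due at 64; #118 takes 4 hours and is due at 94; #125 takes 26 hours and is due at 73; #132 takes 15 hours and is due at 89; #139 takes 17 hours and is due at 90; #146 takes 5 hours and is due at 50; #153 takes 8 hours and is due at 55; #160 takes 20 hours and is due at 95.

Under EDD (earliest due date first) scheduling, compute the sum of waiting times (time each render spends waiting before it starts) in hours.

501

EDD (increasing due date): #146 #153 #111 #125 #104 #132 #139 #118 #160.
#146: waits 0, runs 0→5
#153: waits 5, runs 5→13
#111: waits 13, runs 13→31
#125: waits 31, runs 31→57
#104: waits 57, runs 57→78
#132: waits 78, runs 78→93
#139: waits 93, runs 93→110
#118: waits 110, runs 110→114
#160: waits 114, runs 114→134
Sum = 0+5+13+31+57+78+93+110+114 = 501.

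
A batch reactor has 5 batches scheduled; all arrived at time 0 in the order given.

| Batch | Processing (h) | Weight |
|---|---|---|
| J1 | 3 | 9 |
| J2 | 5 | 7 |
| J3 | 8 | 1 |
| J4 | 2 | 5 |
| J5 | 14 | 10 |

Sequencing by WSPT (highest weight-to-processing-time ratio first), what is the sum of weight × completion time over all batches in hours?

394

WSPT (decreasing weight/processing-time ratio): J1 J4 J2 J5 J3.
J1: finishes 3, weight 9, w·C = 27
J4: finishes 5, weight 5, w·C = 25
J2: finishes 10, weight 7, w·C = 70
J5: finishes 24, weight 10, w·C = 240
J3: finishes 32, weight 1, w·C = 32
Sum = 27+25+70+240+32 = 394.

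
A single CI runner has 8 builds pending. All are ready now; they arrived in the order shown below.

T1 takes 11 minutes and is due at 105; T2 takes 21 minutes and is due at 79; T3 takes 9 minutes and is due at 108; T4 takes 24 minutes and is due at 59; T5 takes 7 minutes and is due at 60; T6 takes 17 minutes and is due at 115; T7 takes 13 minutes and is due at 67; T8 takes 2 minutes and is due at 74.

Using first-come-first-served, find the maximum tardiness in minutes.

35

FIFO (arrival order): T1 T2 T3 T4 T5 T6 T7 T8.
T1: 0→11, due 105, tardiness 0
T2: 11→32, due 79, tardiness 0
T3: 32→41, due 108, tardiness 0
T4: 41→65, due 59, tardiness 6
T5: 65→72, due 60, tardiness 12
T6: 72→89, due 115, tardiness 0
T7: 89→102, due 67, tardiness 35
T8: 102→104, due 74, tardiness 30
Maximum = 35.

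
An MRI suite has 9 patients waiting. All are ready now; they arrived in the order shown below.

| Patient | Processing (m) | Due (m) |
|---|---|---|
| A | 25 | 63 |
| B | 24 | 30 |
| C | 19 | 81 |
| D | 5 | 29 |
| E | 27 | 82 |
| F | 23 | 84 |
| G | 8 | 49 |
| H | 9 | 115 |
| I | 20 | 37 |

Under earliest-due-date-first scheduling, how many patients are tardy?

7

EDD (increasing due date): D B I G A C E F H.
D: 0→5, due 29, tardiness 0
B: 5→29, due 30, tardiness 0
I: 29→49, due 37, tardiness 12
G: 49→57, due 49, tardiness 8
A: 57→82, due 63, tardiness 19
C: 82→101, due 81, tardiness 20
E: 101→128, due 82, tardiness 46
F: 128→151, due 84, tardiness 67
H: 151→160, due 115, tardiness 45
Late patients: 7.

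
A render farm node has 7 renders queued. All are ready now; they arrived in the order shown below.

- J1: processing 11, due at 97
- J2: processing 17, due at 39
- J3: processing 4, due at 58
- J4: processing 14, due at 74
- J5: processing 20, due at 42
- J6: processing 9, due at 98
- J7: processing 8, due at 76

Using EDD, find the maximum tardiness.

0

EDD (increasing due date): J2 J5 J3 J4 J7 J1 J6.
J2: 0→17, due 39, tardiness 0
J5: 17→37, due 42, tardiness 0
J3: 37→41, due 58, tardiness 0
J4: 41→55, due 74, tardiness 0
J7: 55→63, due 76, tardiness 0
J1: 63→74, due 97, tardiness 0
J6: 74→83, due 98, tardiness 0
Maximum = 0.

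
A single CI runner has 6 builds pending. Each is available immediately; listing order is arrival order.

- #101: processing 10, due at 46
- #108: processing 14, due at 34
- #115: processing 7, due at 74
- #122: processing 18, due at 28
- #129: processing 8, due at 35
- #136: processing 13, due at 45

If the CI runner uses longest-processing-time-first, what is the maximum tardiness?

LPT (decreasing processing time): #122 #108 #136 #101 #129 #115.
#122: 0→18, due 28, tardiness 0
#108: 18→32, due 34, tardiness 0
#136: 32→45, due 45, tardiness 0
#101: 45→55, due 46, tardiness 9
#129: 55→63, due 35, tardiness 28
#115: 63→70, due 74, tardiness 0
Maximum = 28.

28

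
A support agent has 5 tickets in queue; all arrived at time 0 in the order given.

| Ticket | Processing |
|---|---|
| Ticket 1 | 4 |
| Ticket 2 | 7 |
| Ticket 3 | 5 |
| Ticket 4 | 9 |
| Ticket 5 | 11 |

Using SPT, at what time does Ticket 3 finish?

9

SPT (increasing processing time): Ticket 1 Ticket 3 Ticket 2 Ticket 4 Ticket 5.
Ticket 1: 0→4
Ticket 3: 4→9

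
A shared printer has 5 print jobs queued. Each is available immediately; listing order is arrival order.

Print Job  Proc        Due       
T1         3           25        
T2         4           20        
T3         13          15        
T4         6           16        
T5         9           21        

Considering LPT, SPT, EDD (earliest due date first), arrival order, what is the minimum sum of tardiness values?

21

LPT (decreasing processing time): T3 T5 T4 T2 T1.
T3: 0→13, due 15, tardiness 0
T5: 13→22, due 21, tardiness 1
T4: 22→28, due 16, tardiness 12
T2: 28→32, due 20, tardiness 12
T1: 32→35, due 25, tardiness 10
Sum = 0+1+12+12+10 = 35.
SPT (increasing processing time): T1 T2 T4 T5 T3.
T1: 0→3, due 25, tardiness 0
T2: 3→7, due 20, tardiness 0
T4: 7→13, due 16, tardiness 0
T5: 13→22, due 21, tardiness 1
T3: 22→35, due 15, tardiness 20
Sum = 0+0+0+1+20 = 21.
EDD (increasing due date): T3 T4 T2 T5 T1.
T3: 0→13, due 15, tardiness 0
T4: 13→19, due 16, tardiness 3
T2: 19→23, due 20, tardiness 3
T5: 23→32, due 21, tardiness 11
T1: 32→35, due 25, tardiness 10
Sum = 0+3+3+11+10 = 27.
FIFO (arrival order): T1 T2 T3 T4 T5.
T1: 0→3, due 25, tardiness 0
T2: 3→7, due 20, tardiness 0
T3: 7→20, due 15, tardiness 5
T4: 20→26, due 16, tardiness 10
T5: 26→35, due 21, tardiness 14
Sum = 0+0+5+10+14 = 29.
LPT 35, SPT 21, EDD 27, FIFO 29 → minimum 21.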